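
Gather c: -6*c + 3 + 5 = 8 - 6*c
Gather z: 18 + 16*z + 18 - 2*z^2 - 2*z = -2*z^2 + 14*z + 36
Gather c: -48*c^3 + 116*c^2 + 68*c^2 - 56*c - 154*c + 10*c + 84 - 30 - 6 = -48*c^3 + 184*c^2 - 200*c + 48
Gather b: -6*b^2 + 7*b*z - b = -6*b^2 + b*(7*z - 1)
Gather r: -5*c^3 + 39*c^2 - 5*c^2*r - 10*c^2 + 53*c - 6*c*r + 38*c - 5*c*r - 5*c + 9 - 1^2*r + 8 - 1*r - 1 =-5*c^3 + 29*c^2 + 86*c + r*(-5*c^2 - 11*c - 2) + 16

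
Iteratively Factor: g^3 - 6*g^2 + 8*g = (g)*(g^2 - 6*g + 8) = g*(g - 4)*(g - 2)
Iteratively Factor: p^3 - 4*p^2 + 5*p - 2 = (p - 1)*(p^2 - 3*p + 2) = (p - 2)*(p - 1)*(p - 1)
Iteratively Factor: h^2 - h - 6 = (h - 3)*(h + 2)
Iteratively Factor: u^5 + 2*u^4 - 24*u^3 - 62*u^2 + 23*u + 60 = (u + 1)*(u^4 + u^3 - 25*u^2 - 37*u + 60) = (u - 1)*(u + 1)*(u^3 + 2*u^2 - 23*u - 60) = (u - 5)*(u - 1)*(u + 1)*(u^2 + 7*u + 12) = (u - 5)*(u - 1)*(u + 1)*(u + 4)*(u + 3)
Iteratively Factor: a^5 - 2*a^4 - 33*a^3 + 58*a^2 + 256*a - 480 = (a + 4)*(a^4 - 6*a^3 - 9*a^2 + 94*a - 120) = (a - 5)*(a + 4)*(a^3 - a^2 - 14*a + 24) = (a - 5)*(a - 3)*(a + 4)*(a^2 + 2*a - 8) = (a - 5)*(a - 3)*(a + 4)^2*(a - 2)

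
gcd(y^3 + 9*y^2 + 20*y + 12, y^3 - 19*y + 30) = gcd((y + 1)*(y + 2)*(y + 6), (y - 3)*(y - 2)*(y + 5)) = 1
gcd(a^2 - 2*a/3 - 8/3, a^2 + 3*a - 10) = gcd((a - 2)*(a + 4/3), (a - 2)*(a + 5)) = a - 2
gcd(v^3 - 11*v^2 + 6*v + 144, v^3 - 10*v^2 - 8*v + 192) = v^2 - 14*v + 48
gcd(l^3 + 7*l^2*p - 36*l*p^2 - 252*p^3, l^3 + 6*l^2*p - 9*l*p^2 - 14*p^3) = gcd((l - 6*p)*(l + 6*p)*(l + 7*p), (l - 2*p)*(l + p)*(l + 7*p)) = l + 7*p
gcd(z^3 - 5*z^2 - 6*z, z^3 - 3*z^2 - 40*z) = z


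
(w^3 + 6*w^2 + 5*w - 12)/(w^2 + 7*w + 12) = w - 1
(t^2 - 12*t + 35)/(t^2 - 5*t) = (t - 7)/t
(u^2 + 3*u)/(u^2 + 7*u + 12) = u/(u + 4)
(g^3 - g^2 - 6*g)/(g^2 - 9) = g*(g + 2)/(g + 3)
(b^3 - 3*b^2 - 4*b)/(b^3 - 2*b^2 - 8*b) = (b + 1)/(b + 2)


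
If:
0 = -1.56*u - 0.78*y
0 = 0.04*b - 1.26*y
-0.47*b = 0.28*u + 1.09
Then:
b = -2.34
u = 0.04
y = -0.07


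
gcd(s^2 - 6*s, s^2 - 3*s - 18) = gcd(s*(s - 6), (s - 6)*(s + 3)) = s - 6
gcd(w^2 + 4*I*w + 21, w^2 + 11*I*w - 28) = w + 7*I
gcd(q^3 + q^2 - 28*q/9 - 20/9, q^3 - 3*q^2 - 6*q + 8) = q + 2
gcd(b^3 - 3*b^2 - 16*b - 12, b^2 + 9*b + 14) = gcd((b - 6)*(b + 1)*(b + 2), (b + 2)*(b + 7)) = b + 2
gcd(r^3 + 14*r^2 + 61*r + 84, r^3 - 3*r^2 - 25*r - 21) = r + 3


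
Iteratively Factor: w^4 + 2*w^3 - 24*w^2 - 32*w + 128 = (w + 4)*(w^3 - 2*w^2 - 16*w + 32) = (w + 4)^2*(w^2 - 6*w + 8) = (w - 2)*(w + 4)^2*(w - 4)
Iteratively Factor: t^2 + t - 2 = (t + 2)*(t - 1)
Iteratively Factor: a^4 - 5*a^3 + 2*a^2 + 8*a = (a - 4)*(a^3 - a^2 - 2*a) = (a - 4)*(a - 2)*(a^2 + a) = a*(a - 4)*(a - 2)*(a + 1)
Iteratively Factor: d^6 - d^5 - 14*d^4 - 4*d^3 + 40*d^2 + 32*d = (d + 2)*(d^5 - 3*d^4 - 8*d^3 + 12*d^2 + 16*d) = d*(d + 2)*(d^4 - 3*d^3 - 8*d^2 + 12*d + 16) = d*(d - 4)*(d + 2)*(d^3 + d^2 - 4*d - 4) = d*(d - 4)*(d + 2)^2*(d^2 - d - 2) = d*(d - 4)*(d + 1)*(d + 2)^2*(d - 2)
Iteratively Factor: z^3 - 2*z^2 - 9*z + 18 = (z - 2)*(z^2 - 9) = (z - 3)*(z - 2)*(z + 3)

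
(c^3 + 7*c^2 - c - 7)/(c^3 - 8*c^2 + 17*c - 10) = (c^2 + 8*c + 7)/(c^2 - 7*c + 10)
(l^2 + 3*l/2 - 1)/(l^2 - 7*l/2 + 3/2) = (l + 2)/(l - 3)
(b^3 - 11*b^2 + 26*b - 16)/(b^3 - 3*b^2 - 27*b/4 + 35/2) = 4*(b^2 - 9*b + 8)/(4*b^2 - 4*b - 35)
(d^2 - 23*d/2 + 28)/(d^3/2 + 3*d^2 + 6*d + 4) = (2*d^2 - 23*d + 56)/(d^3 + 6*d^2 + 12*d + 8)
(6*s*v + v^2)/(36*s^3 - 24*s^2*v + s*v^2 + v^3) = v/(6*s^2 - 5*s*v + v^2)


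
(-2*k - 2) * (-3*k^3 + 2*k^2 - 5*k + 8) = 6*k^4 + 2*k^3 + 6*k^2 - 6*k - 16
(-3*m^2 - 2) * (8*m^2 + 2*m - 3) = -24*m^4 - 6*m^3 - 7*m^2 - 4*m + 6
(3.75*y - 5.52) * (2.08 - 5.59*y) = -20.9625*y^2 + 38.6568*y - 11.4816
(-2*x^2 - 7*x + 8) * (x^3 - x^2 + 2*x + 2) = -2*x^5 - 5*x^4 + 11*x^3 - 26*x^2 + 2*x + 16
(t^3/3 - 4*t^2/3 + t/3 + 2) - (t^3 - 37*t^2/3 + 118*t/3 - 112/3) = -2*t^3/3 + 11*t^2 - 39*t + 118/3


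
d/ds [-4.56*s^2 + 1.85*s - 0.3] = 1.85 - 9.12*s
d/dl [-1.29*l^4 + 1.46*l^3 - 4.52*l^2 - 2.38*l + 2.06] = -5.16*l^3 + 4.38*l^2 - 9.04*l - 2.38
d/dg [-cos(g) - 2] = sin(g)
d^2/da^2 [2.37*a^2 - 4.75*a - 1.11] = 4.74000000000000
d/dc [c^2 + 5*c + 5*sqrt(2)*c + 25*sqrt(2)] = 2*c + 5 + 5*sqrt(2)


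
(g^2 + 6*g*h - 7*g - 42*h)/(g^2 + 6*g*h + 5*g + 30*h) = (g - 7)/(g + 5)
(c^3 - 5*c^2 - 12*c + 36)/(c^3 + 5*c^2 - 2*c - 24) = (c - 6)/(c + 4)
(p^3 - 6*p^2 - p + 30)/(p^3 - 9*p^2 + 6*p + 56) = (p^2 - 8*p + 15)/(p^2 - 11*p + 28)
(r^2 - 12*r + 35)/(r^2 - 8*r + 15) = (r - 7)/(r - 3)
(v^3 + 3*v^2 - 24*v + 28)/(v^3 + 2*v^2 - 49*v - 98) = (v^2 - 4*v + 4)/(v^2 - 5*v - 14)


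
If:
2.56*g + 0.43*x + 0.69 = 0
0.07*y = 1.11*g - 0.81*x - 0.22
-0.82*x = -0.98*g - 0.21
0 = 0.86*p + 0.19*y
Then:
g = -0.26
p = 1.47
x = -0.05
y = -6.63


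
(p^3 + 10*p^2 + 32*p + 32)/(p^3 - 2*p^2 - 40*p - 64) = (p + 4)/(p - 8)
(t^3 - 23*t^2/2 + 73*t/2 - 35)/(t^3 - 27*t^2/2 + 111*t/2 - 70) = (t - 2)/(t - 4)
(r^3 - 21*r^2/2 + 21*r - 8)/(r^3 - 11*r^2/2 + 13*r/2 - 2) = (r^2 - 10*r + 16)/(r^2 - 5*r + 4)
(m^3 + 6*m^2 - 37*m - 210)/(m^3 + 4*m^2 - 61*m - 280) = (m - 6)/(m - 8)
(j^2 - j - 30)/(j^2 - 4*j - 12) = (j + 5)/(j + 2)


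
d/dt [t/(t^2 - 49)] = (-t^2 - 49)/(t^4 - 98*t^2 + 2401)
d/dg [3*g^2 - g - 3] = 6*g - 1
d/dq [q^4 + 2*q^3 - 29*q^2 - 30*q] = 4*q^3 + 6*q^2 - 58*q - 30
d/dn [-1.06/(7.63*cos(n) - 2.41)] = -8.0878*sin(n)/(7.63*cos(n) - 2.41)^2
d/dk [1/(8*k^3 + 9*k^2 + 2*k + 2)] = 2*(-12*k^2 - 9*k - 1)/(8*k^3 + 9*k^2 + 2*k + 2)^2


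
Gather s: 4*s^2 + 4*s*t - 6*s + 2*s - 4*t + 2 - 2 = 4*s^2 + s*(4*t - 4) - 4*t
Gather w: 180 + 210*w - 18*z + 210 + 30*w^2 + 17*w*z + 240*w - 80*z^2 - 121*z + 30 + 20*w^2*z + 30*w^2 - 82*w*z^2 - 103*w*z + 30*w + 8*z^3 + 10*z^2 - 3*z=w^2*(20*z + 60) + w*(-82*z^2 - 86*z + 480) + 8*z^3 - 70*z^2 - 142*z + 420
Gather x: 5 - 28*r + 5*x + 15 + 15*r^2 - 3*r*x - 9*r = 15*r^2 - 37*r + x*(5 - 3*r) + 20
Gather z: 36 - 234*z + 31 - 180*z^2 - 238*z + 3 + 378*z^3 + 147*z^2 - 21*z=378*z^3 - 33*z^2 - 493*z + 70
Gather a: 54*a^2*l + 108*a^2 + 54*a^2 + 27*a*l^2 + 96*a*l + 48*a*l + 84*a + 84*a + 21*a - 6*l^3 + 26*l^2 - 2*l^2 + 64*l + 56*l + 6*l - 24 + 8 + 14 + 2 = a^2*(54*l + 162) + a*(27*l^2 + 144*l + 189) - 6*l^3 + 24*l^2 + 126*l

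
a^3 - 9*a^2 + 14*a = a*(a - 7)*(a - 2)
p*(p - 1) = p^2 - p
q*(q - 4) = q^2 - 4*q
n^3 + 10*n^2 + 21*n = n*(n + 3)*(n + 7)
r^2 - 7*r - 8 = (r - 8)*(r + 1)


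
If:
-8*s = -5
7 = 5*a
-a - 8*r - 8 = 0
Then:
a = 7/5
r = -47/40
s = 5/8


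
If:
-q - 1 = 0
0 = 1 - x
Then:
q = -1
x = 1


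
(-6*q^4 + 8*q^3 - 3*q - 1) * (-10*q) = 60*q^5 - 80*q^4 + 30*q^2 + 10*q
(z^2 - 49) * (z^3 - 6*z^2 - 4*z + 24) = z^5 - 6*z^4 - 53*z^3 + 318*z^2 + 196*z - 1176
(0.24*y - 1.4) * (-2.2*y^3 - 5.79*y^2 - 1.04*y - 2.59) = -0.528*y^4 + 1.6904*y^3 + 7.8564*y^2 + 0.8344*y + 3.626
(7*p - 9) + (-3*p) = 4*p - 9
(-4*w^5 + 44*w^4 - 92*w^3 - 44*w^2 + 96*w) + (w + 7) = -4*w^5 + 44*w^4 - 92*w^3 - 44*w^2 + 97*w + 7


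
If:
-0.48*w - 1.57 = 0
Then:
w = -3.27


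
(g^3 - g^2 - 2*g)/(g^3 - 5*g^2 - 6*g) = (g - 2)/(g - 6)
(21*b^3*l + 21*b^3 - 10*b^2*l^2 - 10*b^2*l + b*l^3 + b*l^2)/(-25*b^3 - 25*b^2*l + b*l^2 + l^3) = b*(-21*b^2*l - 21*b^2 + 10*b*l^2 + 10*b*l - l^3 - l^2)/(25*b^3 + 25*b^2*l - b*l^2 - l^3)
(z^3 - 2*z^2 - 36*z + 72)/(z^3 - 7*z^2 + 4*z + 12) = (z + 6)/(z + 1)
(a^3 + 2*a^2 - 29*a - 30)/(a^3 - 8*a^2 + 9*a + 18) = (a^2 + a - 30)/(a^2 - 9*a + 18)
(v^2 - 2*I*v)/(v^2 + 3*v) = (v - 2*I)/(v + 3)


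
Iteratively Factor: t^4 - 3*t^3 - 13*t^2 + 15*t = (t - 1)*(t^3 - 2*t^2 - 15*t) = (t - 1)*(t + 3)*(t^2 - 5*t) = t*(t - 1)*(t + 3)*(t - 5)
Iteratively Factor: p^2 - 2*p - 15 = (p + 3)*(p - 5)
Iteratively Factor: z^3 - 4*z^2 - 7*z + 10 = (z - 1)*(z^2 - 3*z - 10) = (z - 1)*(z + 2)*(z - 5)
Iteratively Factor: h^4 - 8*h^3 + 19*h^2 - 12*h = (h)*(h^3 - 8*h^2 + 19*h - 12) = h*(h - 4)*(h^2 - 4*h + 3) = h*(h - 4)*(h - 1)*(h - 3)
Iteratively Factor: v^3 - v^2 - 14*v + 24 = (v - 3)*(v^2 + 2*v - 8) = (v - 3)*(v + 4)*(v - 2)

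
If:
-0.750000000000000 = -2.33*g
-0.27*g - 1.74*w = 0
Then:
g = 0.32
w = -0.05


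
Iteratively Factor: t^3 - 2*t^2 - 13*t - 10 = (t + 2)*(t^2 - 4*t - 5) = (t - 5)*(t + 2)*(t + 1)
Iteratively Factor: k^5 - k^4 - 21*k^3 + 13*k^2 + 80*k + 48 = (k + 4)*(k^4 - 5*k^3 - k^2 + 17*k + 12) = (k + 1)*(k + 4)*(k^3 - 6*k^2 + 5*k + 12) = (k - 4)*(k + 1)*(k + 4)*(k^2 - 2*k - 3) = (k - 4)*(k - 3)*(k + 1)*(k + 4)*(k + 1)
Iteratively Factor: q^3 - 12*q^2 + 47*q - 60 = (q - 4)*(q^2 - 8*q + 15) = (q - 5)*(q - 4)*(q - 3)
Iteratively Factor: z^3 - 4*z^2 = (z)*(z^2 - 4*z) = z^2*(z - 4)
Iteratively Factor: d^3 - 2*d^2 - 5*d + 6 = (d - 1)*(d^2 - d - 6) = (d - 3)*(d - 1)*(d + 2)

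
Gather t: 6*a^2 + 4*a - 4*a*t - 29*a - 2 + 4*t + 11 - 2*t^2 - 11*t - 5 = 6*a^2 - 25*a - 2*t^2 + t*(-4*a - 7) + 4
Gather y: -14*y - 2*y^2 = -2*y^2 - 14*y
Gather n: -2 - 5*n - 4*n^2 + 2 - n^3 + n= -n^3 - 4*n^2 - 4*n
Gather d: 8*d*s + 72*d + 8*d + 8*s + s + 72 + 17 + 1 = d*(8*s + 80) + 9*s + 90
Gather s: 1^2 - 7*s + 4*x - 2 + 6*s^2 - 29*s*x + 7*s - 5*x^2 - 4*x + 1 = 6*s^2 - 29*s*x - 5*x^2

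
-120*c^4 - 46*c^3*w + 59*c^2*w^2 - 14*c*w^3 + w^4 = (-6*c + w)*(-5*c + w)*(-4*c + w)*(c + w)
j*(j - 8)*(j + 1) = j^3 - 7*j^2 - 8*j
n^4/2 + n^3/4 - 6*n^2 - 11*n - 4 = (n/2 + 1)*(n - 4)*(n + 1/2)*(n + 2)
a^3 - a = a*(a - 1)*(a + 1)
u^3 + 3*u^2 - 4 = (u - 1)*(u + 2)^2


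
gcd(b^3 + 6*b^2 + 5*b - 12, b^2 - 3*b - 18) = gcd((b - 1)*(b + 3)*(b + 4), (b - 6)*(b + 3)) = b + 3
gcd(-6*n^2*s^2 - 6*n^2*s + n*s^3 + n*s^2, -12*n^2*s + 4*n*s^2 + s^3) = s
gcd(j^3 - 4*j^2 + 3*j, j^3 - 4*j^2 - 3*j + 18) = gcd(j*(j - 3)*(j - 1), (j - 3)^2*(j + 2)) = j - 3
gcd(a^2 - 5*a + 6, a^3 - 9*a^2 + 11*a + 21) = a - 3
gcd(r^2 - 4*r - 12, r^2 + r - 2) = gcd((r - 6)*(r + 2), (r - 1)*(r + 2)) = r + 2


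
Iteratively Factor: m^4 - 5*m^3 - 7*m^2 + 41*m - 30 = (m - 5)*(m^3 - 7*m + 6) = (m - 5)*(m + 3)*(m^2 - 3*m + 2) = (m - 5)*(m - 1)*(m + 3)*(m - 2)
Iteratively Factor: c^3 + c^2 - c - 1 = (c - 1)*(c^2 + 2*c + 1) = (c - 1)*(c + 1)*(c + 1)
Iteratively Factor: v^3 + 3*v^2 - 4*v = (v - 1)*(v^2 + 4*v) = v*(v - 1)*(v + 4)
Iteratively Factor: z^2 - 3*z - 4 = (z - 4)*(z + 1)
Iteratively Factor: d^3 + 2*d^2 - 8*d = (d)*(d^2 + 2*d - 8) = d*(d + 4)*(d - 2)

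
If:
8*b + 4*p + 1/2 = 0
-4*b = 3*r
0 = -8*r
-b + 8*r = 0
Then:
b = 0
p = -1/8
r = 0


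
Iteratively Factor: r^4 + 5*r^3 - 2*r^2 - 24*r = (r + 4)*(r^3 + r^2 - 6*r) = (r - 2)*(r + 4)*(r^2 + 3*r) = (r - 2)*(r + 3)*(r + 4)*(r)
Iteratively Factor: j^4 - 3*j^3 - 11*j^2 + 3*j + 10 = (j + 2)*(j^3 - 5*j^2 - j + 5) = (j + 1)*(j + 2)*(j^2 - 6*j + 5) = (j - 5)*(j + 1)*(j + 2)*(j - 1)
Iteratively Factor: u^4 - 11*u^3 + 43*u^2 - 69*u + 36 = (u - 3)*(u^3 - 8*u^2 + 19*u - 12) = (u - 3)*(u - 1)*(u^2 - 7*u + 12) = (u - 4)*(u - 3)*(u - 1)*(u - 3)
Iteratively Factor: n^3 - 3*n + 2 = (n + 2)*(n^2 - 2*n + 1) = (n - 1)*(n + 2)*(n - 1)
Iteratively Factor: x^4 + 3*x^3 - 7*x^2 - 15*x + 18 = (x + 3)*(x^3 - 7*x + 6) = (x - 2)*(x + 3)*(x^2 + 2*x - 3) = (x - 2)*(x + 3)^2*(x - 1)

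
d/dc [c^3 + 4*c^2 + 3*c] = 3*c^2 + 8*c + 3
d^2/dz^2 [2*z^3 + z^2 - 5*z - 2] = 12*z + 2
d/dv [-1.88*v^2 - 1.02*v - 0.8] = -3.76*v - 1.02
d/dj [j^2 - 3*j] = 2*j - 3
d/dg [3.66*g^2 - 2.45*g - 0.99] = 7.32*g - 2.45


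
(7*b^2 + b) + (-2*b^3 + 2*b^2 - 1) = -2*b^3 + 9*b^2 + b - 1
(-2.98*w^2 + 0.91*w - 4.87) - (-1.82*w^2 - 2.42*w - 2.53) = -1.16*w^2 + 3.33*w - 2.34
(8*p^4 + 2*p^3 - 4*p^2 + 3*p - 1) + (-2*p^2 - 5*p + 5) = 8*p^4 + 2*p^3 - 6*p^2 - 2*p + 4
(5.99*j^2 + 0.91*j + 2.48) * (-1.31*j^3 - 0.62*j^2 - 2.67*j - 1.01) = -7.8469*j^5 - 4.9059*j^4 - 19.8063*j^3 - 10.0172*j^2 - 7.5407*j - 2.5048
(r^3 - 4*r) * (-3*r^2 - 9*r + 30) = -3*r^5 - 9*r^4 + 42*r^3 + 36*r^2 - 120*r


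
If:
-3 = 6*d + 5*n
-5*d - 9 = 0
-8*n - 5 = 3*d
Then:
No Solution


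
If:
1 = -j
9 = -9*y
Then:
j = -1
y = -1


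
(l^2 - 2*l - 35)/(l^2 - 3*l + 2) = (l^2 - 2*l - 35)/(l^2 - 3*l + 2)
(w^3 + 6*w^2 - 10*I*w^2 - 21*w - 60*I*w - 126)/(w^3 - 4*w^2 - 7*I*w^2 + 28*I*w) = (w^2 + 3*w*(2 - I) - 18*I)/(w*(w - 4))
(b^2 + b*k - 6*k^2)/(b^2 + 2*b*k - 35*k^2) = (b^2 + b*k - 6*k^2)/(b^2 + 2*b*k - 35*k^2)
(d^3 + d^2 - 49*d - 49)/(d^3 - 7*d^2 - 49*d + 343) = (d + 1)/(d - 7)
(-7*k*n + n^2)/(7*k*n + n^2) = (-7*k + n)/(7*k + n)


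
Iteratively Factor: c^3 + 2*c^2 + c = (c + 1)*(c^2 + c) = (c + 1)^2*(c)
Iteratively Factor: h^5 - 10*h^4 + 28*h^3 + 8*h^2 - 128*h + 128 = (h - 2)*(h^4 - 8*h^3 + 12*h^2 + 32*h - 64) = (h - 2)^2*(h^3 - 6*h^2 + 32) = (h - 4)*(h - 2)^2*(h^2 - 2*h - 8) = (h - 4)^2*(h - 2)^2*(h + 2)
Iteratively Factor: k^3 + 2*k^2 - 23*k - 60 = (k + 3)*(k^2 - k - 20) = (k + 3)*(k + 4)*(k - 5)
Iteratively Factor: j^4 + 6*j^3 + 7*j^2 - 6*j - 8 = (j + 4)*(j^3 + 2*j^2 - j - 2) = (j + 2)*(j + 4)*(j^2 - 1) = (j - 1)*(j + 2)*(j + 4)*(j + 1)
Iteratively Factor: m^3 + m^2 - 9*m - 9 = (m + 3)*(m^2 - 2*m - 3) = (m - 3)*(m + 3)*(m + 1)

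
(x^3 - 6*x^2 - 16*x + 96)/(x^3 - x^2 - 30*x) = (x^2 - 16)/(x*(x + 5))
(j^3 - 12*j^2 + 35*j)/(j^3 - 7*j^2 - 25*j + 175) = j/(j + 5)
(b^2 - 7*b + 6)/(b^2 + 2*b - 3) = (b - 6)/(b + 3)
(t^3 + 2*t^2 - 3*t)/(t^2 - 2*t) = (t^2 + 2*t - 3)/(t - 2)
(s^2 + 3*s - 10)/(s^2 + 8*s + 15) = (s - 2)/(s + 3)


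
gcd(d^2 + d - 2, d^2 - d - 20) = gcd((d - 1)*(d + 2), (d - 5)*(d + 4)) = 1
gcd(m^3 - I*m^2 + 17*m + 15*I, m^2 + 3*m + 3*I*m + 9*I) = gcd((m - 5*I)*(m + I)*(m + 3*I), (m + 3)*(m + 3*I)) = m + 3*I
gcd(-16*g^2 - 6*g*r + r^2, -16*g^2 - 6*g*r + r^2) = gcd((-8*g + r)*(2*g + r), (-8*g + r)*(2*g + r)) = -16*g^2 - 6*g*r + r^2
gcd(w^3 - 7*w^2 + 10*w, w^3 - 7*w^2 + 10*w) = w^3 - 7*w^2 + 10*w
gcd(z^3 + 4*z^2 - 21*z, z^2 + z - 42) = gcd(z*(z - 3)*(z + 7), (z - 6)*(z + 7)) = z + 7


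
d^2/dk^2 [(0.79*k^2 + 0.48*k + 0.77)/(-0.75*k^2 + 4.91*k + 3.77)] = (4.44089209850063e-16*k^4 - 6.35835*k^3 - 16.0011*k^2 + 8.86995*k - 46.166934)/(0.421875*k^6 - 8.285625*k^5 + 47.88135*k^4 - 35.072621*k^3 - 240.683586*k^2 - 209.356017*k - 53.582633)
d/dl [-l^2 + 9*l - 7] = 9 - 2*l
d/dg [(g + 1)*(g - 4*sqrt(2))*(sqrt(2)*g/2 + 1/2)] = 3*sqrt(2)*g^2/2 - 7*g + sqrt(2)*g - 7/2 - 2*sqrt(2)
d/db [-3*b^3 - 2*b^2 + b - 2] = -9*b^2 - 4*b + 1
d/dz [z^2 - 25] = 2*z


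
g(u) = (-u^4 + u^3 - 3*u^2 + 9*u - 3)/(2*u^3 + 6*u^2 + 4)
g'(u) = (-6*u^2 - 12*u)*(-u^4 + u^3 - 3*u^2 + 9*u - 3)/(2*u^3 + 6*u^2 + 4)^2 + (-4*u^3 + 3*u^2 - 6*u + 9)/(2*u^3 + 6*u^2 + 4) = (-u^6 - 6*u^5 + 6*u^4 - 26*u^3 - 12*u^2 + 6*u + 18)/(2*(u^6 + 6*u^5 + 9*u^4 + 4*u^3 + 12*u^2 + 4))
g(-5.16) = 8.79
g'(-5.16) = 1.71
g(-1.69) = -3.46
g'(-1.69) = 3.15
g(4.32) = -1.04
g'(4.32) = -0.41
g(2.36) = -0.26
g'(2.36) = -0.40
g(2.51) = -0.32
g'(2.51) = -0.39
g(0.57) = 0.20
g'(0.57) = 0.65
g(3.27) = -0.62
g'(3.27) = -0.40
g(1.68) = 0.01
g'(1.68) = -0.40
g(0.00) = -0.75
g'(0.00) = 2.25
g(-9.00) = 7.87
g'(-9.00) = -0.26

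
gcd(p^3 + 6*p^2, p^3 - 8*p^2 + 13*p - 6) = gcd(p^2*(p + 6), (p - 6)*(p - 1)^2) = 1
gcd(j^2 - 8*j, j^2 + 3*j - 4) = 1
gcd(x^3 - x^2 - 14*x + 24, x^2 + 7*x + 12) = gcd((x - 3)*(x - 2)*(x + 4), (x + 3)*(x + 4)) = x + 4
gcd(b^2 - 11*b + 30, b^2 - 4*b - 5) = b - 5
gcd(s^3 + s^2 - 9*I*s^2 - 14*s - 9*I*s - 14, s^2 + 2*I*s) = 1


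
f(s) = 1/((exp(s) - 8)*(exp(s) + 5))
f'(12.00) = 0.00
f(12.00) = 0.00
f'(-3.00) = 0.00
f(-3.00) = -0.02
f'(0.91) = -0.00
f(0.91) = -0.02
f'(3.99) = -0.00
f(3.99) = 0.00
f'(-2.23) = 0.00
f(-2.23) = -0.02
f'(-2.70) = 0.00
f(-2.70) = -0.02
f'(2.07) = -107.86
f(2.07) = -1.03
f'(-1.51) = 0.00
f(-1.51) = -0.02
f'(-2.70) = 0.00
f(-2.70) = -0.02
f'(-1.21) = 0.00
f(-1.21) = -0.02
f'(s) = -exp(s)/((exp(s) - 8)*(exp(s) + 5)^2) - exp(s)/((exp(s) - 8)^2*(exp(s) + 5))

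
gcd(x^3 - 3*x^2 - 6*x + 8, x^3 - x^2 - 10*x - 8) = x^2 - 2*x - 8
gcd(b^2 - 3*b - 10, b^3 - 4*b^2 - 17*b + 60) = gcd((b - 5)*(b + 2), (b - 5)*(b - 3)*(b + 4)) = b - 5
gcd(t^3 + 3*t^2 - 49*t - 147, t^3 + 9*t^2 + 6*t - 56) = t + 7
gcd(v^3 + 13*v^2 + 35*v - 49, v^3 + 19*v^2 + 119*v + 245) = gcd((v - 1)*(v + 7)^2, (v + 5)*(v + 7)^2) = v^2 + 14*v + 49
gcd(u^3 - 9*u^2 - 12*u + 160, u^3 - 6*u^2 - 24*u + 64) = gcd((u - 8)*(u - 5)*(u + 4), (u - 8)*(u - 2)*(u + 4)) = u^2 - 4*u - 32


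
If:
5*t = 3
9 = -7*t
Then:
No Solution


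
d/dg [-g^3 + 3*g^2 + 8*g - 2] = -3*g^2 + 6*g + 8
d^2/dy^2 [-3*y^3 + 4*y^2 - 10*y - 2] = 8 - 18*y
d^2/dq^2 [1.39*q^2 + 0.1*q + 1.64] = 2.78000000000000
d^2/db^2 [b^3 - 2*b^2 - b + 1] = 6*b - 4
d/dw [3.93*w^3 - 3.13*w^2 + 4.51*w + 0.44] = 11.79*w^2 - 6.26*w + 4.51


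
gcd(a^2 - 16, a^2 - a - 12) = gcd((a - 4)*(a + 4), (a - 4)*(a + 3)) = a - 4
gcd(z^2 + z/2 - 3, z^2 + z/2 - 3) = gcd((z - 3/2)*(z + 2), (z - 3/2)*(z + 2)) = z^2 + z/2 - 3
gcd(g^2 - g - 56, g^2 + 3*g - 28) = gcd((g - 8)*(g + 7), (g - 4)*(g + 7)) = g + 7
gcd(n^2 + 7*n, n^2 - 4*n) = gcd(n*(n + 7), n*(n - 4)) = n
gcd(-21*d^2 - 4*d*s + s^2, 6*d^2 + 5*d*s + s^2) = 3*d + s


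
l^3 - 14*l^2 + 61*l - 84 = (l - 7)*(l - 4)*(l - 3)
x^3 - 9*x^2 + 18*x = x*(x - 6)*(x - 3)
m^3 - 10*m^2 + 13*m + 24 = (m - 8)*(m - 3)*(m + 1)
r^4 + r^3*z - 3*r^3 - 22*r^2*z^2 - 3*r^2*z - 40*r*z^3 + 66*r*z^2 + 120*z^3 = (r - 3)*(r - 5*z)*(r + 2*z)*(r + 4*z)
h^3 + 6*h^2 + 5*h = h*(h + 1)*(h + 5)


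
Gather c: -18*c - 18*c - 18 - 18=-36*c - 36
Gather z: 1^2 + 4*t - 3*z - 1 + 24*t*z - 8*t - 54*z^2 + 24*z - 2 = -4*t - 54*z^2 + z*(24*t + 21) - 2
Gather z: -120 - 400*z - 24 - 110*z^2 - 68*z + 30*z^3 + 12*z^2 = 30*z^3 - 98*z^2 - 468*z - 144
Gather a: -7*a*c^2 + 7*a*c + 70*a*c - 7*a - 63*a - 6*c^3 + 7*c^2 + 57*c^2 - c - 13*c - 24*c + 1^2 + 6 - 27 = a*(-7*c^2 + 77*c - 70) - 6*c^3 + 64*c^2 - 38*c - 20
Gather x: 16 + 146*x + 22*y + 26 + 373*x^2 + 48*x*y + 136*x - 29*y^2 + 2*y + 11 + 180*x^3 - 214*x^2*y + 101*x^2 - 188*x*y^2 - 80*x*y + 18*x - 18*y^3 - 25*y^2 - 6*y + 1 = 180*x^3 + x^2*(474 - 214*y) + x*(-188*y^2 - 32*y + 300) - 18*y^3 - 54*y^2 + 18*y + 54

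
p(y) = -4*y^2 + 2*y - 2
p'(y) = 2 - 8*y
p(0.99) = -3.94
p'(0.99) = -5.92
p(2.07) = -15.00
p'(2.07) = -14.56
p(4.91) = -88.61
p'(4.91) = -37.28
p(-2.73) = -37.27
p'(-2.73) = 23.84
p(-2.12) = -24.22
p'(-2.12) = 18.96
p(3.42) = -41.95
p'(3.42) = -25.36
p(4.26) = -66.07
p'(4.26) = -32.08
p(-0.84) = -6.50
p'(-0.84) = 8.72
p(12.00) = -554.00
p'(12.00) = -94.00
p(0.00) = -2.00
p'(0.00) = 2.00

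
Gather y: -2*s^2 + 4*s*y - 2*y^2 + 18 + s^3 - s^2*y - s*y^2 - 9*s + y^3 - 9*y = s^3 - 2*s^2 - 9*s + y^3 + y^2*(-s - 2) + y*(-s^2 + 4*s - 9) + 18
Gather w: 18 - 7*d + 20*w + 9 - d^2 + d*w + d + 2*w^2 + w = -d^2 - 6*d + 2*w^2 + w*(d + 21) + 27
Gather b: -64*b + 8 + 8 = 16 - 64*b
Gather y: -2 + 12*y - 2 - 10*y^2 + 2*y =-10*y^2 + 14*y - 4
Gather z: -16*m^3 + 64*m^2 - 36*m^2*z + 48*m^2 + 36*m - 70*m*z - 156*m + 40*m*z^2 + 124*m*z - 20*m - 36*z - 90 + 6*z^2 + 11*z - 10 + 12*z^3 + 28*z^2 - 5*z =-16*m^3 + 112*m^2 - 140*m + 12*z^3 + z^2*(40*m + 34) + z*(-36*m^2 + 54*m - 30) - 100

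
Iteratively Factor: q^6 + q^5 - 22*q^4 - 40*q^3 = (q + 2)*(q^5 - q^4 - 20*q^3) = q*(q + 2)*(q^4 - q^3 - 20*q^2) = q*(q - 5)*(q + 2)*(q^3 + 4*q^2) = q*(q - 5)*(q + 2)*(q + 4)*(q^2) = q^2*(q - 5)*(q + 2)*(q + 4)*(q)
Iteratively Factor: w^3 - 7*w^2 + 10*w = (w)*(w^2 - 7*w + 10) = w*(w - 5)*(w - 2)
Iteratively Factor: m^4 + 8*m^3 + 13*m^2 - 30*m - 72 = (m + 3)*(m^3 + 5*m^2 - 2*m - 24) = (m + 3)*(m + 4)*(m^2 + m - 6) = (m - 2)*(m + 3)*(m + 4)*(m + 3)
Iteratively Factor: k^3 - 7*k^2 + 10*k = (k - 2)*(k^2 - 5*k) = (k - 5)*(k - 2)*(k)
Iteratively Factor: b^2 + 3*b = (b)*(b + 3)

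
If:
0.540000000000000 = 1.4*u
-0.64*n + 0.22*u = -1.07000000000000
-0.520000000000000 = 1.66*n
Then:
No Solution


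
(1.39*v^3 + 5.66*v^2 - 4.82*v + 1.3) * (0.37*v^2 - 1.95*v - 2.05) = 0.5143*v^5 - 0.6163*v^4 - 15.6699*v^3 - 1.723*v^2 + 7.346*v - 2.665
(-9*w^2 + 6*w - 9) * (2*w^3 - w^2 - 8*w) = -18*w^5 + 21*w^4 + 48*w^3 - 39*w^2 + 72*w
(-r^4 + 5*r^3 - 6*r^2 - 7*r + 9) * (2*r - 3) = -2*r^5 + 13*r^4 - 27*r^3 + 4*r^2 + 39*r - 27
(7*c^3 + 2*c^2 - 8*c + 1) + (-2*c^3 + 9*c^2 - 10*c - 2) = 5*c^3 + 11*c^2 - 18*c - 1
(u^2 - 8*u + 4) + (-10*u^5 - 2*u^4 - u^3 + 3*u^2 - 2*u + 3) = -10*u^5 - 2*u^4 - u^3 + 4*u^2 - 10*u + 7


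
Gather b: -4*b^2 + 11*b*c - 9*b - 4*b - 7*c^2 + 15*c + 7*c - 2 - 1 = -4*b^2 + b*(11*c - 13) - 7*c^2 + 22*c - 3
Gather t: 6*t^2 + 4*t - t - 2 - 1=6*t^2 + 3*t - 3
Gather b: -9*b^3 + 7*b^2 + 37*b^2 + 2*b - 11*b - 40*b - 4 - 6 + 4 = -9*b^3 + 44*b^2 - 49*b - 6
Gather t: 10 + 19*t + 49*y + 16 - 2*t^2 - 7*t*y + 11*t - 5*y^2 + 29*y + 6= -2*t^2 + t*(30 - 7*y) - 5*y^2 + 78*y + 32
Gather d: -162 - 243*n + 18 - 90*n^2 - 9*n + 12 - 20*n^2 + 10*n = -110*n^2 - 242*n - 132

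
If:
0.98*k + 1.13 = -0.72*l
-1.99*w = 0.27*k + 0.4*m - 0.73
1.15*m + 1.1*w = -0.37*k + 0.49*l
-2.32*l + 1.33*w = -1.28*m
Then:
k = -1.42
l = 0.36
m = 0.09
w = 0.54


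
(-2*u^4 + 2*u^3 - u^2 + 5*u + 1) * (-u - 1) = 2*u^5 - u^3 - 4*u^2 - 6*u - 1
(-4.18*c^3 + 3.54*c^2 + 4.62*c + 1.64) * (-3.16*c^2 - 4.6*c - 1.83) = 13.2088*c^5 + 8.0416*c^4 - 23.2338*c^3 - 32.9126*c^2 - 15.9986*c - 3.0012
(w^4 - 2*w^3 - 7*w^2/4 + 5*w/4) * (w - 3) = w^5 - 5*w^4 + 17*w^3/4 + 13*w^2/2 - 15*w/4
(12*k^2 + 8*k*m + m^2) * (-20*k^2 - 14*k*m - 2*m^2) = -240*k^4 - 328*k^3*m - 156*k^2*m^2 - 30*k*m^3 - 2*m^4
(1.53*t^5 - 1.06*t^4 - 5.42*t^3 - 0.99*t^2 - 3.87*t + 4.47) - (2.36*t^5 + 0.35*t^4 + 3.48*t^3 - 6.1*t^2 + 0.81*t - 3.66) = -0.83*t^5 - 1.41*t^4 - 8.9*t^3 + 5.11*t^2 - 4.68*t + 8.13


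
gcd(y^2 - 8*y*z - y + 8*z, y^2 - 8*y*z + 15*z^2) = 1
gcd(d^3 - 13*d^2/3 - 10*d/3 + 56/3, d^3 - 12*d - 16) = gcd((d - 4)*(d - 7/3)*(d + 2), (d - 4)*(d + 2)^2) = d^2 - 2*d - 8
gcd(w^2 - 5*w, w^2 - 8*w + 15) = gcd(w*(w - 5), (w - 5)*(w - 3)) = w - 5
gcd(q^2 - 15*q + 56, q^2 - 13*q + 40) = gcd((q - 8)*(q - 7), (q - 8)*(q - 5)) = q - 8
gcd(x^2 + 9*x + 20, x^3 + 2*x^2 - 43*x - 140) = x^2 + 9*x + 20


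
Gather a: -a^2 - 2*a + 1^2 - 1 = -a^2 - 2*a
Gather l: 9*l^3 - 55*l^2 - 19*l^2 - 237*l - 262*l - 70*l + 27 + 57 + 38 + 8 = 9*l^3 - 74*l^2 - 569*l + 130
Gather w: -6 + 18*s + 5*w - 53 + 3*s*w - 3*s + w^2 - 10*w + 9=15*s + w^2 + w*(3*s - 5) - 50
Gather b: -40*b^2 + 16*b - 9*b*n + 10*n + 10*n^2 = -40*b^2 + b*(16 - 9*n) + 10*n^2 + 10*n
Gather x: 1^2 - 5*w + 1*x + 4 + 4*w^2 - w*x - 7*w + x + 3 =4*w^2 - 12*w + x*(2 - w) + 8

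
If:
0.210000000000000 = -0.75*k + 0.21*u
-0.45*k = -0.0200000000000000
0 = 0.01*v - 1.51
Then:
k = 0.04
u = 1.16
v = 151.00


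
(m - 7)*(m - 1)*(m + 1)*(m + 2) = m^4 - 5*m^3 - 15*m^2 + 5*m + 14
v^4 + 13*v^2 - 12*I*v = v*(v - 3*I)*(v - I)*(v + 4*I)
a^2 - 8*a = a*(a - 8)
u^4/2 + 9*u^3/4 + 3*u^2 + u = u*(u/2 + 1)*(u + 1/2)*(u + 2)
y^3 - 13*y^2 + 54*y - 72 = (y - 6)*(y - 4)*(y - 3)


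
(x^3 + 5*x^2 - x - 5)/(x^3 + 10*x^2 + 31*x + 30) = (x^2 - 1)/(x^2 + 5*x + 6)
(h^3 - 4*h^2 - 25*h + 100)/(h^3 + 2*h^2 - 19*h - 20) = (h - 5)/(h + 1)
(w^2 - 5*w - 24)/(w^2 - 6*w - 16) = (w + 3)/(w + 2)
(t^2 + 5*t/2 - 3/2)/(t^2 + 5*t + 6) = (t - 1/2)/(t + 2)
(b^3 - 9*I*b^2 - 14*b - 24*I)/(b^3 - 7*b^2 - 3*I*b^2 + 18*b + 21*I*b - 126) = (b^2 - 3*I*b + 4)/(b^2 + b*(-7 + 3*I) - 21*I)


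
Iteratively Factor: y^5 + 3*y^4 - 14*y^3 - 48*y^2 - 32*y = (y)*(y^4 + 3*y^3 - 14*y^2 - 48*y - 32) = y*(y + 2)*(y^3 + y^2 - 16*y - 16) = y*(y + 1)*(y + 2)*(y^2 - 16) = y*(y + 1)*(y + 2)*(y + 4)*(y - 4)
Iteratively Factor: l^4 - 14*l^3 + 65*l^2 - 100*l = (l - 4)*(l^3 - 10*l^2 + 25*l) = (l - 5)*(l - 4)*(l^2 - 5*l) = l*(l - 5)*(l - 4)*(l - 5)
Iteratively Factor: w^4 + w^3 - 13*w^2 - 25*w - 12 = (w + 1)*(w^3 - 13*w - 12) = (w - 4)*(w + 1)*(w^2 + 4*w + 3) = (w - 4)*(w + 1)^2*(w + 3)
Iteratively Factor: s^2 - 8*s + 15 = (s - 5)*(s - 3)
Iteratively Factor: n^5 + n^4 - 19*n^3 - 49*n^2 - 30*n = (n + 1)*(n^4 - 19*n^2 - 30*n) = (n + 1)*(n + 3)*(n^3 - 3*n^2 - 10*n) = n*(n + 1)*(n + 3)*(n^2 - 3*n - 10) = n*(n - 5)*(n + 1)*(n + 3)*(n + 2)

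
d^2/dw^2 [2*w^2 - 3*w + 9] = 4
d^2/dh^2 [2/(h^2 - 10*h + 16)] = 4*(-h^2 + 10*h + 4*(h - 5)^2 - 16)/(h^2 - 10*h + 16)^3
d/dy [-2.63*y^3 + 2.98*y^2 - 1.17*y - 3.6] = -7.89*y^2 + 5.96*y - 1.17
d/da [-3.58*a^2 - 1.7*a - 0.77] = -7.16*a - 1.7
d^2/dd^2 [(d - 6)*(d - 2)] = 2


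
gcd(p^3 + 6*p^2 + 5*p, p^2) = p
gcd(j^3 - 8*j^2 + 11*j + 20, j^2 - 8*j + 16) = j - 4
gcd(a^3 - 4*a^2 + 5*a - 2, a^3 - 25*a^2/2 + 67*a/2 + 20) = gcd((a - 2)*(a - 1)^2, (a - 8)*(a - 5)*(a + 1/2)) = 1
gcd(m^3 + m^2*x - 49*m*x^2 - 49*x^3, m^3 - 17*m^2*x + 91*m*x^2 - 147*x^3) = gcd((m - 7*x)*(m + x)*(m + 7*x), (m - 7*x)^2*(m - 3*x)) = -m + 7*x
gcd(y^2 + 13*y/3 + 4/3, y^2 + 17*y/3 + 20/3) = y + 4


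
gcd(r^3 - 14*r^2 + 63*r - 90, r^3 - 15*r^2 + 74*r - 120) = r^2 - 11*r + 30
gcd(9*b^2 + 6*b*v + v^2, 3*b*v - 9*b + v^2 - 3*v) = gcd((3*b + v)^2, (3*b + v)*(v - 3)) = 3*b + v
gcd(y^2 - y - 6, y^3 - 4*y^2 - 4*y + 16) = y + 2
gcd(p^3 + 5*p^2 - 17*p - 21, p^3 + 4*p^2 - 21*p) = p^2 + 4*p - 21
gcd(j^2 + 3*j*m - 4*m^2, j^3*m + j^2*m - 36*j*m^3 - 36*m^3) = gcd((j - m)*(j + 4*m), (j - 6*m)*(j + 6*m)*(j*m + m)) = 1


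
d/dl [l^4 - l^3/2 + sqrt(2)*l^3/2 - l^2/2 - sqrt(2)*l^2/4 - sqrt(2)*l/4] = 4*l^3 - 3*l^2/2 + 3*sqrt(2)*l^2/2 - l - sqrt(2)*l/2 - sqrt(2)/4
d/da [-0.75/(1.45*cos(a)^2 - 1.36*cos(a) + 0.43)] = (1.02 - 2.175*cos(a))*sin(a)/(1.45*cos(a)^2 - 1.36*cos(a) + 0.43)^2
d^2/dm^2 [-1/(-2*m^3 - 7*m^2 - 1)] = 2*(4*m^2*(3*m + 7)^2 - (6*m + 7)*(2*m^3 + 7*m^2 + 1))/(2*m^3 + 7*m^2 + 1)^3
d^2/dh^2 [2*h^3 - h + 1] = 12*h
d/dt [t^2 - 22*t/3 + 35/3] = 2*t - 22/3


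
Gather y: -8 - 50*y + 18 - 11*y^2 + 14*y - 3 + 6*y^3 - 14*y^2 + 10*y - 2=6*y^3 - 25*y^2 - 26*y + 5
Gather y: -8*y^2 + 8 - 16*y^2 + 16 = 24 - 24*y^2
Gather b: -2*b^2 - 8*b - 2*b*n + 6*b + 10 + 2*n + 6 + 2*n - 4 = -2*b^2 + b*(-2*n - 2) + 4*n + 12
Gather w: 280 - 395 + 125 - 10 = 0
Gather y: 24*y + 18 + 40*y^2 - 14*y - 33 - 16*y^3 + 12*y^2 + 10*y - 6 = -16*y^3 + 52*y^2 + 20*y - 21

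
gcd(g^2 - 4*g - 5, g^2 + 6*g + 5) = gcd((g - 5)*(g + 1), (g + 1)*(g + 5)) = g + 1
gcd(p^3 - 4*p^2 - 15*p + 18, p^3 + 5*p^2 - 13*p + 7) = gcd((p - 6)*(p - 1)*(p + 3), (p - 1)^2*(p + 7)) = p - 1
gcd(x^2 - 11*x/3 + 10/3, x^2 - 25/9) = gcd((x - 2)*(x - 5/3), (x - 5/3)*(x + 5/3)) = x - 5/3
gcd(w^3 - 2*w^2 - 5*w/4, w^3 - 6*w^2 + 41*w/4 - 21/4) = 1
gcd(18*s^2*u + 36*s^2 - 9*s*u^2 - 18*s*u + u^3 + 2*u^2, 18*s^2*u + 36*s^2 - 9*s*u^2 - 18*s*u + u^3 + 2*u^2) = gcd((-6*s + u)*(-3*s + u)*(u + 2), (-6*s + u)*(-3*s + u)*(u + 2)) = 18*s^2*u + 36*s^2 - 9*s*u^2 - 18*s*u + u^3 + 2*u^2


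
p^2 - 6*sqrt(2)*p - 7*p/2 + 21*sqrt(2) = (p - 7/2)*(p - 6*sqrt(2))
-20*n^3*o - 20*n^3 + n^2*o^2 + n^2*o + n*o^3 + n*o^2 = (-4*n + o)*(5*n + o)*(n*o + n)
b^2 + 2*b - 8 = (b - 2)*(b + 4)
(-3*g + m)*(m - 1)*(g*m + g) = -3*g^2*m^2 + 3*g^2 + g*m^3 - g*m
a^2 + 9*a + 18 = (a + 3)*(a + 6)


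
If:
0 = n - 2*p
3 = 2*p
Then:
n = 3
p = 3/2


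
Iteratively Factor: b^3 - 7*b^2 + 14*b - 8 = (b - 2)*(b^2 - 5*b + 4) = (b - 2)*(b - 1)*(b - 4)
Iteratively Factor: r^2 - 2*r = (r - 2)*(r)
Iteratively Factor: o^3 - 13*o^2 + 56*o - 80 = (o - 5)*(o^2 - 8*o + 16) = (o - 5)*(o - 4)*(o - 4)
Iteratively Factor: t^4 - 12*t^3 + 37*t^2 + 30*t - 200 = (t - 5)*(t^3 - 7*t^2 + 2*t + 40) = (t - 5)*(t + 2)*(t^2 - 9*t + 20) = (t - 5)^2*(t + 2)*(t - 4)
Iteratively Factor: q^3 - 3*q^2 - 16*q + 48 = (q + 4)*(q^2 - 7*q + 12) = (q - 4)*(q + 4)*(q - 3)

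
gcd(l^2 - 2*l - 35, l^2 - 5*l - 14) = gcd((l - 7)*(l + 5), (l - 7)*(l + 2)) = l - 7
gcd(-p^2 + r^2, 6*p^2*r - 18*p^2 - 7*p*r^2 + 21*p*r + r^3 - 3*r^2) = p - r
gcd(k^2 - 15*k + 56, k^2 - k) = 1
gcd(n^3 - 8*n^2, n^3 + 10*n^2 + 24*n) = n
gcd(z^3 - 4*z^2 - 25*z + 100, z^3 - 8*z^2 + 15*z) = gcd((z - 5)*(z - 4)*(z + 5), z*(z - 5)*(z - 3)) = z - 5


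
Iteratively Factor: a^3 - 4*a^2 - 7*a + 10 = (a - 5)*(a^2 + a - 2) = (a - 5)*(a - 1)*(a + 2)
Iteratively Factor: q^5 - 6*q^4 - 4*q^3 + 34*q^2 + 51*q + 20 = (q + 1)*(q^4 - 7*q^3 + 3*q^2 + 31*q + 20) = (q + 1)^2*(q^3 - 8*q^2 + 11*q + 20) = (q + 1)^3*(q^2 - 9*q + 20) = (q - 5)*(q + 1)^3*(q - 4)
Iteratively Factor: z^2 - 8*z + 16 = (z - 4)*(z - 4)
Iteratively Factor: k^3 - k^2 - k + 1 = (k - 1)*(k^2 - 1) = (k - 1)^2*(k + 1)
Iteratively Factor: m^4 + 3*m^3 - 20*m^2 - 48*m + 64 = (m + 4)*(m^3 - m^2 - 16*m + 16) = (m + 4)^2*(m^2 - 5*m + 4) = (m - 1)*(m + 4)^2*(m - 4)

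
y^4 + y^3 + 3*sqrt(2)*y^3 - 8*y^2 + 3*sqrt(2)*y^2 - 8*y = y*(y + 1)*(y - sqrt(2))*(y + 4*sqrt(2))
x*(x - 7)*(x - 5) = x^3 - 12*x^2 + 35*x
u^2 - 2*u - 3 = (u - 3)*(u + 1)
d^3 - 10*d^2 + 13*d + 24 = (d - 8)*(d - 3)*(d + 1)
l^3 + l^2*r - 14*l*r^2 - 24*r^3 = (l - 4*r)*(l + 2*r)*(l + 3*r)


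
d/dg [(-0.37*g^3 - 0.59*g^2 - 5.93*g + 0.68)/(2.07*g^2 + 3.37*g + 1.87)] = (-0.7659*g^4 - 2.4938*g^3 + 8.2111*g^2 - 5.0218*g - 13.3807)/(4.2849*g^4 + 13.9518*g^3 + 19.0987*g^2 + 12.6038*g + 3.4969)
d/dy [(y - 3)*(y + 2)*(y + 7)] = 3*y^2 + 12*y - 13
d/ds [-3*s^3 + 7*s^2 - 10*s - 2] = -9*s^2 + 14*s - 10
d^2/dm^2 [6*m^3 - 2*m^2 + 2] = 36*m - 4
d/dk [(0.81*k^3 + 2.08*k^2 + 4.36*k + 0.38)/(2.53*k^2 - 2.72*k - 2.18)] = (2.0493*k^4 - 4.4064*k^3 - 21.9858*k^2 - 10.9916*k - 8.4712)/(6.4009*k^4 - 13.7632*k^3 - 3.6324*k^2 + 11.8592*k + 4.7524)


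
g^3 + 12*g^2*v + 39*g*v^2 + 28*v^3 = (g + v)*(g + 4*v)*(g + 7*v)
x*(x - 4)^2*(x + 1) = x^4 - 7*x^3 + 8*x^2 + 16*x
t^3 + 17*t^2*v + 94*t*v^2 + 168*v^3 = (t + 4*v)*(t + 6*v)*(t + 7*v)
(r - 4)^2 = r^2 - 8*r + 16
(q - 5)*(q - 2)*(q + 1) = q^3 - 6*q^2 + 3*q + 10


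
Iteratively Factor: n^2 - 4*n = (n)*(n - 4)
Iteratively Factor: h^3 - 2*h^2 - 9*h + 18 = (h - 2)*(h^2 - 9) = (h - 2)*(h + 3)*(h - 3)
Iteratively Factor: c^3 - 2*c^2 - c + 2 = (c + 1)*(c^2 - 3*c + 2) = (c - 1)*(c + 1)*(c - 2)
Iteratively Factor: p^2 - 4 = (p + 2)*(p - 2)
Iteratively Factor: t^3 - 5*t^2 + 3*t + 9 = (t - 3)*(t^2 - 2*t - 3) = (t - 3)^2*(t + 1)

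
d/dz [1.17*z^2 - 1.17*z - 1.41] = 2.34*z - 1.17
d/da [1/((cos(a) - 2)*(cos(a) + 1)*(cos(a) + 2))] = (-3*sin(a)^2 + 2*cos(a) - 1)*sin(a)/((cos(a) - 2)^2*(cos(a) + 1)^2*(cos(a) + 2)^2)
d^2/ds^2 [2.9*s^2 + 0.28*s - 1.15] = 5.80000000000000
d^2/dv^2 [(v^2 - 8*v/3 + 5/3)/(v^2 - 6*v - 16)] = 2*(10*v^3 + 159*v^2 - 474*v + 1796)/(3*(v^6 - 18*v^5 + 60*v^4 + 360*v^3 - 960*v^2 - 4608*v - 4096))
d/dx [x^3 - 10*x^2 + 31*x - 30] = 3*x^2 - 20*x + 31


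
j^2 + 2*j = j*(j + 2)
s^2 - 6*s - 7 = (s - 7)*(s + 1)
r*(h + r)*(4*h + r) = 4*h^2*r + 5*h*r^2 + r^3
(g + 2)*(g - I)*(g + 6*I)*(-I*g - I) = -I*g^4 + 5*g^3 - 3*I*g^3 + 15*g^2 - 8*I*g^2 + 10*g - 18*I*g - 12*I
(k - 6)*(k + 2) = k^2 - 4*k - 12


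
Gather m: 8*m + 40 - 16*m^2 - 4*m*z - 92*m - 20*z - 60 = -16*m^2 + m*(-4*z - 84) - 20*z - 20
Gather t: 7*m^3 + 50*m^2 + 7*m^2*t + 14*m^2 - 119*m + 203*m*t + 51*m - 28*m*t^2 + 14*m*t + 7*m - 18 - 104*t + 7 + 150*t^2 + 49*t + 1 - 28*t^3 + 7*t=7*m^3 + 64*m^2 - 61*m - 28*t^3 + t^2*(150 - 28*m) + t*(7*m^2 + 217*m - 48) - 10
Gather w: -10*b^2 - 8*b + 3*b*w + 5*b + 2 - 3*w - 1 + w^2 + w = -10*b^2 - 3*b + w^2 + w*(3*b - 2) + 1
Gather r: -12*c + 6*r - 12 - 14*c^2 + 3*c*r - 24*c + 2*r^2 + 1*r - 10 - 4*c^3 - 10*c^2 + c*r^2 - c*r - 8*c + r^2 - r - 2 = -4*c^3 - 24*c^2 - 44*c + r^2*(c + 3) + r*(2*c + 6) - 24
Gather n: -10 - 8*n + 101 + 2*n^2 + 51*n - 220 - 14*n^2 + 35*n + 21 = -12*n^2 + 78*n - 108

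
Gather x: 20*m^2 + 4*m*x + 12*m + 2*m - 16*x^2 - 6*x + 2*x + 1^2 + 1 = 20*m^2 + 14*m - 16*x^2 + x*(4*m - 4) + 2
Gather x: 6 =6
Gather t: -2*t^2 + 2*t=-2*t^2 + 2*t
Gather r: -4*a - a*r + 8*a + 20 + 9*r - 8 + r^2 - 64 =4*a + r^2 + r*(9 - a) - 52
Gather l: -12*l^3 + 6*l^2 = -12*l^3 + 6*l^2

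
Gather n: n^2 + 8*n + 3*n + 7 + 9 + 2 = n^2 + 11*n + 18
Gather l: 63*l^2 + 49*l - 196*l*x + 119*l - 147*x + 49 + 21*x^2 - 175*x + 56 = 63*l^2 + l*(168 - 196*x) + 21*x^2 - 322*x + 105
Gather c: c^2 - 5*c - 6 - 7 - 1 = c^2 - 5*c - 14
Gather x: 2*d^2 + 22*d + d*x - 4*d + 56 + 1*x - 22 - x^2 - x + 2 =2*d^2 + d*x + 18*d - x^2 + 36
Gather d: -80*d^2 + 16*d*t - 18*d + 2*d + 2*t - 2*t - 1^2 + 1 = -80*d^2 + d*(16*t - 16)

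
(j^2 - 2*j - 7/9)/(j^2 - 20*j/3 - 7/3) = (j - 7/3)/(j - 7)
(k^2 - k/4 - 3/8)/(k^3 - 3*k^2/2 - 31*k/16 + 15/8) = 2*(2*k + 1)/(4*k^2 - 3*k - 10)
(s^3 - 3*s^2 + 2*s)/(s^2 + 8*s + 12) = s*(s^2 - 3*s + 2)/(s^2 + 8*s + 12)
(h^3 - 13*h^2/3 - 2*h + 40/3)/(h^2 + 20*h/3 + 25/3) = (h^2 - 6*h + 8)/(h + 5)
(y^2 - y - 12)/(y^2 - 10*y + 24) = (y + 3)/(y - 6)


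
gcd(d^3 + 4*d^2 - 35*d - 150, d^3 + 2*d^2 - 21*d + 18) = 1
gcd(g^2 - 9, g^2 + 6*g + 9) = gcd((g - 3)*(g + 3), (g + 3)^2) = g + 3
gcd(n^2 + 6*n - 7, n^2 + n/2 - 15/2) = 1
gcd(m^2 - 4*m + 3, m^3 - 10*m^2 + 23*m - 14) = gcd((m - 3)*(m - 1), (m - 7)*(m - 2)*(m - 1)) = m - 1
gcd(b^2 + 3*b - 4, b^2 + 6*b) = 1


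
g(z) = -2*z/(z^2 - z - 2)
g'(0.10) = 0.92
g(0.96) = 0.94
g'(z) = -2*z*(1 - 2*z)/(z^2 - z - 2)^2 - 2/(z^2 - z - 2)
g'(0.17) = 0.89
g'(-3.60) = 0.14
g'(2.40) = 8.39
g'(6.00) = 0.10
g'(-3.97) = 0.11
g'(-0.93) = 136.21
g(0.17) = 0.16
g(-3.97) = 0.45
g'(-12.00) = 0.01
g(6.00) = -0.43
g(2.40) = -3.53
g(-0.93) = -9.07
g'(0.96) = 1.41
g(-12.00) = 0.16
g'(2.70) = 2.77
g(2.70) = -2.08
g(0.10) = 0.10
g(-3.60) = 0.49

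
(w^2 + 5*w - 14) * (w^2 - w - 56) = w^4 + 4*w^3 - 75*w^2 - 266*w + 784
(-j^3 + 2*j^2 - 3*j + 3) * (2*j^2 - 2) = -2*j^5 + 4*j^4 - 4*j^3 + 2*j^2 + 6*j - 6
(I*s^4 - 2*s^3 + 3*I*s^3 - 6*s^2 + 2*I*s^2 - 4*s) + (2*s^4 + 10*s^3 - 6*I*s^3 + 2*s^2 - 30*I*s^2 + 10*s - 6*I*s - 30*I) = 2*s^4 + I*s^4 + 8*s^3 - 3*I*s^3 - 4*s^2 - 28*I*s^2 + 6*s - 6*I*s - 30*I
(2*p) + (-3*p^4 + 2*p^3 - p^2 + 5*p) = -3*p^4 + 2*p^3 - p^2 + 7*p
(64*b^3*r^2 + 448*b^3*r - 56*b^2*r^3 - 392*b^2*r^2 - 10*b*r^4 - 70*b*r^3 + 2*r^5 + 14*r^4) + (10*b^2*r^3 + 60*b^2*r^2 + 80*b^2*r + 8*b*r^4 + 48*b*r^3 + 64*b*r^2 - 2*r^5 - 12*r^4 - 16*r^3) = 64*b^3*r^2 + 448*b^3*r - 46*b^2*r^3 - 332*b^2*r^2 + 80*b^2*r - 2*b*r^4 - 22*b*r^3 + 64*b*r^2 + 2*r^4 - 16*r^3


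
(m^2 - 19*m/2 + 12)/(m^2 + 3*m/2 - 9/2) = (m - 8)/(m + 3)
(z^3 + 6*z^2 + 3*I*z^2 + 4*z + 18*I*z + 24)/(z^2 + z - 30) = (z^2 + 3*I*z + 4)/(z - 5)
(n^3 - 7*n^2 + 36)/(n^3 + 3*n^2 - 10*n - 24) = (n - 6)/(n + 4)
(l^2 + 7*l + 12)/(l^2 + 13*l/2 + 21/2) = 2*(l + 4)/(2*l + 7)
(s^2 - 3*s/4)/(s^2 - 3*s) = (s - 3/4)/(s - 3)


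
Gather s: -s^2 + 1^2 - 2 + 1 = -s^2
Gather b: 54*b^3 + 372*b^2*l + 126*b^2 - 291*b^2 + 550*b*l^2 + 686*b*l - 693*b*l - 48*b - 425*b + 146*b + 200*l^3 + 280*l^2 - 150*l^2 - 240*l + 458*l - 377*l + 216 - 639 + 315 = 54*b^3 + b^2*(372*l - 165) + b*(550*l^2 - 7*l - 327) + 200*l^3 + 130*l^2 - 159*l - 108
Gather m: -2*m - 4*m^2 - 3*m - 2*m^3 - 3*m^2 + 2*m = -2*m^3 - 7*m^2 - 3*m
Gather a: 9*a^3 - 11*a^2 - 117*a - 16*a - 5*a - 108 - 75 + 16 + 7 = 9*a^3 - 11*a^2 - 138*a - 160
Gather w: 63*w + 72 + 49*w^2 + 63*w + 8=49*w^2 + 126*w + 80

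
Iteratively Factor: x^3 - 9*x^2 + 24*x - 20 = (x - 2)*(x^2 - 7*x + 10) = (x - 5)*(x - 2)*(x - 2)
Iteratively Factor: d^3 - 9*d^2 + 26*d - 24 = (d - 2)*(d^2 - 7*d + 12) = (d - 4)*(d - 2)*(d - 3)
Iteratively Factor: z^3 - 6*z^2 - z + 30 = (z + 2)*(z^2 - 8*z + 15) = (z - 3)*(z + 2)*(z - 5)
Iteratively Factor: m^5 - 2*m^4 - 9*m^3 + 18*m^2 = (m + 3)*(m^4 - 5*m^3 + 6*m^2) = (m - 2)*(m + 3)*(m^3 - 3*m^2) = (m - 3)*(m - 2)*(m + 3)*(m^2) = m*(m - 3)*(m - 2)*(m + 3)*(m)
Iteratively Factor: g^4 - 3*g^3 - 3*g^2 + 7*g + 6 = (g - 2)*(g^3 - g^2 - 5*g - 3) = (g - 2)*(g + 1)*(g^2 - 2*g - 3) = (g - 2)*(g + 1)^2*(g - 3)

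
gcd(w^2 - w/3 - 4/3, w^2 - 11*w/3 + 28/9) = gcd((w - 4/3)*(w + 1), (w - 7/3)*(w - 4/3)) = w - 4/3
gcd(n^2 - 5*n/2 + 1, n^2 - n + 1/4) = n - 1/2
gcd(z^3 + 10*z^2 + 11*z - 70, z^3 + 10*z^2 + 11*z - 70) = z^3 + 10*z^2 + 11*z - 70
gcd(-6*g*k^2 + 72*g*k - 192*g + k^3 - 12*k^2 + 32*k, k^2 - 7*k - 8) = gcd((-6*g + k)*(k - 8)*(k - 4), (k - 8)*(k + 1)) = k - 8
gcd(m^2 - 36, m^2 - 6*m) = m - 6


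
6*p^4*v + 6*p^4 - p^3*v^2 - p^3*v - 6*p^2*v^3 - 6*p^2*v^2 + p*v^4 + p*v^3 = (-6*p + v)*(-p + v)*(p + v)*(p*v + p)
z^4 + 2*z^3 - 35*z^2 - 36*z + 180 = (z - 5)*(z - 2)*(z + 3)*(z + 6)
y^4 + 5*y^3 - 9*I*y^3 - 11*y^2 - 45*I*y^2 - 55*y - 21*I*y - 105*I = (y + 5)*(y - 7*I)*(y - 3*I)*(y + I)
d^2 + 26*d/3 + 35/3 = (d + 5/3)*(d + 7)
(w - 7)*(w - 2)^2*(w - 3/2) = w^4 - 25*w^3/2 + 97*w^2/2 - 76*w + 42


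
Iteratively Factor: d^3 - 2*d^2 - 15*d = (d + 3)*(d^2 - 5*d) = d*(d + 3)*(d - 5)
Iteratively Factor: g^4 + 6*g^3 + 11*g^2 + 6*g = (g)*(g^3 + 6*g^2 + 11*g + 6) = g*(g + 1)*(g^2 + 5*g + 6) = g*(g + 1)*(g + 3)*(g + 2)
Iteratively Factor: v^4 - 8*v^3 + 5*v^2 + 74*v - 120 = (v - 2)*(v^3 - 6*v^2 - 7*v + 60) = (v - 2)*(v + 3)*(v^2 - 9*v + 20) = (v - 5)*(v - 2)*(v + 3)*(v - 4)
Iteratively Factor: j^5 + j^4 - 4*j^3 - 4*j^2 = (j + 1)*(j^4 - 4*j^2) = (j - 2)*(j + 1)*(j^3 + 2*j^2) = j*(j - 2)*(j + 1)*(j^2 + 2*j) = j^2*(j - 2)*(j + 1)*(j + 2)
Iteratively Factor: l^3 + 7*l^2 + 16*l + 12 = (l + 3)*(l^2 + 4*l + 4) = (l + 2)*(l + 3)*(l + 2)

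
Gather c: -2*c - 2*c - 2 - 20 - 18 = -4*c - 40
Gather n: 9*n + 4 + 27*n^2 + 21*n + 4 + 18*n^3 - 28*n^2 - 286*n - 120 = 18*n^3 - n^2 - 256*n - 112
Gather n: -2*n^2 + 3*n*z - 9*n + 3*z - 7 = -2*n^2 + n*(3*z - 9) + 3*z - 7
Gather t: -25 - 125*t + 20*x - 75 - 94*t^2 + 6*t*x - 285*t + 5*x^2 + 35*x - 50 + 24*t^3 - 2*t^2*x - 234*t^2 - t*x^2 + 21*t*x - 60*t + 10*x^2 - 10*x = 24*t^3 + t^2*(-2*x - 328) + t*(-x^2 + 27*x - 470) + 15*x^2 + 45*x - 150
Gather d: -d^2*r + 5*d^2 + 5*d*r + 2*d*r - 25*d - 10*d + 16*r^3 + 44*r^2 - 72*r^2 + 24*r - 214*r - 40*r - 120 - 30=d^2*(5 - r) + d*(7*r - 35) + 16*r^3 - 28*r^2 - 230*r - 150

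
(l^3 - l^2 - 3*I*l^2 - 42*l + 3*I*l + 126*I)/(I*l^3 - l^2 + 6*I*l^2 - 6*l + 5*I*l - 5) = (-I*l^3 + l^2*(-3 + I) + l*(3 + 42*I) + 126)/(l^3 + l^2*(6 + I) + l*(5 + 6*I) + 5*I)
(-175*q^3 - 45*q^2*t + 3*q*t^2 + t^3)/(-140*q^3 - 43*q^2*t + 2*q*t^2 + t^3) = (5*q + t)/(4*q + t)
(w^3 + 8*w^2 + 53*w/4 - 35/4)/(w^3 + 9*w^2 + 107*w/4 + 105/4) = (2*w^2 + 9*w - 5)/(2*w^2 + 11*w + 15)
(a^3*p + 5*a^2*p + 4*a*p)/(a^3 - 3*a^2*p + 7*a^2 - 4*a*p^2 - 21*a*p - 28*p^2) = a*p*(-a^2 - 5*a - 4)/(-a^3 + 3*a^2*p - 7*a^2 + 4*a*p^2 + 21*a*p + 28*p^2)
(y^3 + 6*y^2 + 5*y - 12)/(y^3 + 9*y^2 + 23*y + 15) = (y^2 + 3*y - 4)/(y^2 + 6*y + 5)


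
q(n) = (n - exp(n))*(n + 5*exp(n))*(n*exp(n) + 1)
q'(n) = (1 - exp(n))*(n + 5*exp(n))*(n*exp(n) + 1) + (n - exp(n))*(n + 5*exp(n))*(n*exp(n) + exp(n)) + (n - exp(n))*(n*exp(n) + 1)*(5*exp(n) + 1) = (1 - exp(n))*(n + 5*exp(n))*(n*exp(n) + 1) + (n + 1)*(n - exp(n))*(n + 5*exp(n))*exp(n) + (n - exp(n))*(n*exp(n) + 1)*(5*exp(n) + 1)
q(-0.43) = -2.20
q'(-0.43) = -3.73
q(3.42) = -447791.14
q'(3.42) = -1501803.27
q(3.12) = -162799.11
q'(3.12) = -552285.40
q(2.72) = -41429.89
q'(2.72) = -142993.98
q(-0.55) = -1.80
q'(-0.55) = -3.00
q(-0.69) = -1.42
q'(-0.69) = -2.48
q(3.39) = -404907.40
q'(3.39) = -1359452.39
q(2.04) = -3818.58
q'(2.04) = -13591.36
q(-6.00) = 35.41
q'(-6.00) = -12.32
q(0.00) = -5.00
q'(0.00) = -11.00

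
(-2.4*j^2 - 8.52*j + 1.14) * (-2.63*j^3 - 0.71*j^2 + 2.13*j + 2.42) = 6.312*j^5 + 24.1116*j^4 - 2.061*j^3 - 24.765*j^2 - 18.1902*j + 2.7588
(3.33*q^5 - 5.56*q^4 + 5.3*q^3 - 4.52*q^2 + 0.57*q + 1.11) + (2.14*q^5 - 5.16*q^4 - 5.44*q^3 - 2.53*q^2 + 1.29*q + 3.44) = 5.47*q^5 - 10.72*q^4 - 0.140000000000001*q^3 - 7.05*q^2 + 1.86*q + 4.55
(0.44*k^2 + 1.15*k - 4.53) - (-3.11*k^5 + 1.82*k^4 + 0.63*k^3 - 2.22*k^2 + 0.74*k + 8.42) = 3.11*k^5 - 1.82*k^4 - 0.63*k^3 + 2.66*k^2 + 0.41*k - 12.95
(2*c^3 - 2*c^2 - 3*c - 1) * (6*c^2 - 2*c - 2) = 12*c^5 - 16*c^4 - 18*c^3 + 4*c^2 + 8*c + 2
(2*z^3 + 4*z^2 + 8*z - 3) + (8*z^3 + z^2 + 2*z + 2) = 10*z^3 + 5*z^2 + 10*z - 1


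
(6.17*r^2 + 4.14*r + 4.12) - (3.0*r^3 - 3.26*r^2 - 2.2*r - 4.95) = -3.0*r^3 + 9.43*r^2 + 6.34*r + 9.07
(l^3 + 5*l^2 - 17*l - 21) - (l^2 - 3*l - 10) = l^3 + 4*l^2 - 14*l - 11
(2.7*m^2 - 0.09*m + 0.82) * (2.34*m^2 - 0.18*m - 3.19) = 6.318*m^4 - 0.6966*m^3 - 6.678*m^2 + 0.1395*m - 2.6158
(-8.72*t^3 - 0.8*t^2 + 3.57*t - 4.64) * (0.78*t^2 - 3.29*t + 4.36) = -6.8016*t^5 + 28.0648*t^4 - 32.6026*t^3 - 18.8525*t^2 + 30.8308*t - 20.2304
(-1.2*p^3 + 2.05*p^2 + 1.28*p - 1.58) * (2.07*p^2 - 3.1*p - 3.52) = -2.484*p^5 + 7.9635*p^4 + 0.5186*p^3 - 14.4546*p^2 + 0.3924*p + 5.5616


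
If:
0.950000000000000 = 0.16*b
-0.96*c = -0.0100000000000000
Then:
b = 5.94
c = 0.01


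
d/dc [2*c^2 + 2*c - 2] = 4*c + 2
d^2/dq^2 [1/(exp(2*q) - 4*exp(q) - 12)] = 4*((1 - exp(q))*(-exp(2*q) + 4*exp(q) + 12) - 2*(exp(q) - 2)^2*exp(q))*exp(q)/(-exp(2*q) + 4*exp(q) + 12)^3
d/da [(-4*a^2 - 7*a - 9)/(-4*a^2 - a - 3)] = 12*(-2*a^2 - 4*a + 1)/(16*a^4 + 8*a^3 + 25*a^2 + 6*a + 9)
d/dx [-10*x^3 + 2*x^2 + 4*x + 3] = -30*x^2 + 4*x + 4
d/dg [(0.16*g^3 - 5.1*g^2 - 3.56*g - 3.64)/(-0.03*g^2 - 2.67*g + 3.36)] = (-0.0048*g^4 - 0.8544*g^3 + 15.123*g^2 - 34.4904*g - 21.6804)/(0.0009*g^4 + 0.1602*g^3 + 6.9273*g^2 - 17.9424*g + 11.2896)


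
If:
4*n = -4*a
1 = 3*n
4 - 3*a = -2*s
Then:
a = -1/3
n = 1/3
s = -5/2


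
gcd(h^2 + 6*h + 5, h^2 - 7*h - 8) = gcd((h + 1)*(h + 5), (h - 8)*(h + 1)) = h + 1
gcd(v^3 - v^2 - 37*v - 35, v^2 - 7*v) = v - 7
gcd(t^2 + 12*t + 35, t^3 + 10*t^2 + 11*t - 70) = t^2 + 12*t + 35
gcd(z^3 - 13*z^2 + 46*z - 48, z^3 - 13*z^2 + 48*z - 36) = 1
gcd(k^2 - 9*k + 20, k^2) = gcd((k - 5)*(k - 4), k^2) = 1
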